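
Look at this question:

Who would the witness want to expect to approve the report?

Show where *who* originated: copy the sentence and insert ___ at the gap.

Who would the witness want to expect ___ to approve the report?

In situ: The witness would want to expect who to approve the report.
The filler 'who' is interpreted as the direct object of 'expect'. The gap is right after 'expect'.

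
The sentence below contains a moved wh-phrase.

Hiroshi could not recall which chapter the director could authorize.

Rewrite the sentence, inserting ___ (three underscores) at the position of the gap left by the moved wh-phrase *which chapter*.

In situ: The director could authorize which chapter.
The filler 'which chapter' is interpreted as the direct object of 'authorize'. The gap is right after 'authorize'.

Hiroshi could not recall which chapter the director could authorize ___.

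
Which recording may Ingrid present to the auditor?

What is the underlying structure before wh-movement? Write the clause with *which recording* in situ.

Ingrid may present which recording to the auditor.

'which recording' is the direct object of 'present'. Wh-movement fronts it, leaving a gap right after 'present':
Which recording may Ingrid present ___ to the auditor?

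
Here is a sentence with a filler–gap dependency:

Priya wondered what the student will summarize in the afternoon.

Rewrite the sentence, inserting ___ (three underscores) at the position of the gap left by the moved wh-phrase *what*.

Before movement: The student will summarize what in the afternoon.
'what' is the direct object of 'summarize'. The gap is right after 'summarize'.

Priya wondered what the student will summarize ___ in the afternoon.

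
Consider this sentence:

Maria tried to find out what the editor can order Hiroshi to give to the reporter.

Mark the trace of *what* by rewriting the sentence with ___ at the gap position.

Underlying clause: The editor can order Hiroshi to give what to the reporter.
'what' is the direct object of 'give'. The gap is right after 'give'.

Maria tried to find out what the editor can order Hiroshi to give ___ to the reporter.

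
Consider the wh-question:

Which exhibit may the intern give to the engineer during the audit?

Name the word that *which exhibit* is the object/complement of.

Underlying clause: The intern may give which exhibit to the engineer during the audit.
'which exhibit' is the direct object of 'give'. It moves to the left edge, and the trace sits right after 'give':
Which exhibit may the intern give ___ to the engineer during the audit?

give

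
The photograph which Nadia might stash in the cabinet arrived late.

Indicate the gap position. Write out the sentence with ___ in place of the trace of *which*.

'which' functions as the direct object of 'stash'. The gap is right after 'stash'.

The photograph which Nadia might stash ___ in the cabinet arrived late.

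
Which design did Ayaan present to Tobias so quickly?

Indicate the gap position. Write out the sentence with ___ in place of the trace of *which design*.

Which design did Ayaan present ___ to Tobias so quickly?

Pre-movement form: Ayaan did present which design to Tobias so quickly.
'which design' is the direct object of 'present'. The gap is right after 'present'.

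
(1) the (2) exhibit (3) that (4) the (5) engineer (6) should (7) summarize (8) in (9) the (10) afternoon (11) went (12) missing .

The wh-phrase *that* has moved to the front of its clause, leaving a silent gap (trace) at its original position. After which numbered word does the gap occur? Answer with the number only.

7

'that' is the direct object of 'summarize'. Wh-movement fronts it, leaving a gap right after 'summarize':
The exhibit that the engineer should summarize ___ in the afternoon went missing.
'summarize' is word 7.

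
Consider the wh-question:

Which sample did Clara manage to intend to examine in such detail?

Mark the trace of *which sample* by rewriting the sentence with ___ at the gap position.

Which sample did Clara manage to intend to examine ___ in such detail?

Pre-movement form: Clara did manage to intend to examine which sample in such detail.
The filler 'which sample' is interpreted as the direct object of 'examine'. The gap is right after 'examine'.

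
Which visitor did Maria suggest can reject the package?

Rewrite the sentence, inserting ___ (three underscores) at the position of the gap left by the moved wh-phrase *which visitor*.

Before movement: Maria did suggest which visitor can reject the package.
The filler 'which visitor' is interpreted as the subject of the clause embedded under 'suggest'. The gap is right after 'suggest'.

Which visitor did Maria suggest ___ can reject the package?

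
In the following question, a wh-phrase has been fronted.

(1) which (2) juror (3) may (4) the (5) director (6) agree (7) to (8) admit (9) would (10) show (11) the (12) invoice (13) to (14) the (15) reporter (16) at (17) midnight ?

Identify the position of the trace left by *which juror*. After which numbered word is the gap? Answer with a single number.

8

Before movement: The director may agree to admit which juror would show the invoice to the reporter at midnight.
The filler 'which juror' is interpreted as the subject of the clause embedded under 'admit'. Fronting leaves a gap immediately after 'admit':
Which juror may the director agree to admit ___ would show the invoice to the reporter at midnight?
'admit' is word 8.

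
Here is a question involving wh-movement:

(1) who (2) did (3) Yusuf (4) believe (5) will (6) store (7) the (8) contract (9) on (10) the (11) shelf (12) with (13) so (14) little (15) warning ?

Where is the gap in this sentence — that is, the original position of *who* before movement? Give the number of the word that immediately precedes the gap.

Pre-movement form: Yusuf did believe who will store the contract on the shelf with so little warning.
'who' functions as the subject of the clause embedded under 'believe'. It moves to the left edge, and the trace sits right after 'believe':
Who did Yusuf believe ___ will store the contract on the shelf with so little warning?
'believe' is word 4.

4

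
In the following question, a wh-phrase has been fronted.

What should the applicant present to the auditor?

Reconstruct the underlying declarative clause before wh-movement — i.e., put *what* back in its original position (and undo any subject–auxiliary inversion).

The filler 'what' is interpreted as the direct object of 'present'. It moves to the left edge, and the trace sits right after 'present':
What should the applicant present ___ to the auditor?

The applicant should present what to the auditor.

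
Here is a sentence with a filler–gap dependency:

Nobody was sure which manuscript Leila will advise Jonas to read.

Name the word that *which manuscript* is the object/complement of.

read

Before movement: Leila will advise Jonas to read which manuscript.
'which manuscript' is the direct object of 'read'. It moves to the left edge, and the trace sits right after 'read':
Nobody was sure which manuscript Leila will advise Jonas to read ___.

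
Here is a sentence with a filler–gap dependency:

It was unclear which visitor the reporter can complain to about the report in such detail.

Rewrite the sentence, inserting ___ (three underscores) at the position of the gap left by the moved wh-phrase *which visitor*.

It was unclear which visitor the reporter can complain to ___ about the report in such detail.

Underlying clause: The reporter can complain to which visitor about the report in such detail.
The filler 'which visitor' is interpreted as the object of the preposition 'to'. The gap is right after 'to'.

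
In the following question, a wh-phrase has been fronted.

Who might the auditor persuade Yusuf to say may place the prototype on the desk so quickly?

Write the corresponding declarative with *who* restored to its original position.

The auditor might persuade Yusuf to say who may place the prototype on the desk so quickly.

'who' functions as the subject of the clause embedded under 'say'. It moves to the left edge, and the trace sits right after 'say':
Who might the auditor persuade Yusuf to say ___ may place the prototype on the desk so quickly?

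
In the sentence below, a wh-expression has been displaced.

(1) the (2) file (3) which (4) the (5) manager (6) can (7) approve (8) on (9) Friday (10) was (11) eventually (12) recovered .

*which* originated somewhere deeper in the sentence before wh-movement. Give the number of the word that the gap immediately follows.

7

'which' is the direct object of 'approve'. Fronting leaves a gap immediately after 'approve':
The file which the manager can approve ___ on Friday was eventually recovered.
'approve' is word 7.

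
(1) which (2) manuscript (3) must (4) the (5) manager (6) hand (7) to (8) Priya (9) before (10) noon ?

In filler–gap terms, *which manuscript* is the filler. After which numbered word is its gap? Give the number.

Before movement: The manager must hand which manuscript to Priya before noon.
The filler 'which manuscript' is interpreted as the direct object of 'hand'. It moves to the left edge, and the trace sits right after 'hand':
Which manuscript must the manager hand ___ to Priya before noon?
'hand' is word 6.

6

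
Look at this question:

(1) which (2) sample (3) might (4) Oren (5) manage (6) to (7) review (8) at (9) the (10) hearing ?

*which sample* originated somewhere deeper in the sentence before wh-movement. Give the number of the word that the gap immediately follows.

In situ: Oren might manage to review which sample at the hearing.
The filler 'which sample' is interpreted as the direct object of 'review'. It moves to the left edge, and the trace sits right after 'review':
Which sample might Oren manage to review ___ at the hearing?
'review' is word 7.

7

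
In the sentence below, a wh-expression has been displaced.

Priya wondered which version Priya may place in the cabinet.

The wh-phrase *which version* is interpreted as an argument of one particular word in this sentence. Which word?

place

Before movement: Priya may place which version in the cabinet.
'which version' functions as the direct object of 'place'. Fronting leaves a gap immediately after 'place':
Priya wondered which version Priya may place ___ in the cabinet.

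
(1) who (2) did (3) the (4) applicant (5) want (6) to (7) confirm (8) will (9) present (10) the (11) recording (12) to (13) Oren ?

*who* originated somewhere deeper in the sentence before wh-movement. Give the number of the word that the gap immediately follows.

Underlying clause: The applicant did want to confirm who will present the recording to Oren.
'who' is the subject of the clause embedded under 'confirm'. It moves to the left edge, and the trace sits right after 'confirm':
Who did the applicant want to confirm ___ will present the recording to Oren?
'confirm' is word 7.

7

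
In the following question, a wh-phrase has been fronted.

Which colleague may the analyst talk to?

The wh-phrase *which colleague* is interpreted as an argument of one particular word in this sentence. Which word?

to

Underlying clause: The analyst may talk to which colleague.
'which colleague' functions as the object of the preposition 'to'. Wh-movement fronts it, leaving a gap right after 'to':
Which colleague may the analyst talk to ___?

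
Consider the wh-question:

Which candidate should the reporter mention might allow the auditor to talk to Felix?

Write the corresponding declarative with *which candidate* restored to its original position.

The reporter should mention which candidate might allow the auditor to talk to Felix.

'which candidate' is the subject of the clause embedded under 'mention'. It moves to the left edge, and the trace sits right after 'mention':
Which candidate should the reporter mention ___ might allow the auditor to talk to Felix?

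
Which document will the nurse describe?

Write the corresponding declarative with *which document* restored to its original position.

The filler 'which document' is interpreted as the direct object of 'describe'. Fronting leaves a gap immediately after 'describe':
Which document will the nurse describe ___?

The nurse will describe which document.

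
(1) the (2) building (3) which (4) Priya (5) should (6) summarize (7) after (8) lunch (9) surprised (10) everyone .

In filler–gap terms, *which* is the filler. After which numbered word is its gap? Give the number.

6

The filler 'which' is interpreted as the direct object of 'summarize'. Fronting leaves a gap immediately after 'summarize':
The building which Priya should summarize ___ after lunch surprised everyone.
'summarize' is word 6.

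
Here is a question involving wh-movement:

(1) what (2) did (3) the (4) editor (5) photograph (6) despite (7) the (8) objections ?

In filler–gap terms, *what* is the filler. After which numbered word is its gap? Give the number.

Pre-movement form: The editor did photograph what despite the objections.
'what' functions as the direct object of 'photograph'. Wh-movement fronts it, leaving a gap right after 'photograph':
What did the editor photograph ___ despite the objections?
'photograph' is word 5.

5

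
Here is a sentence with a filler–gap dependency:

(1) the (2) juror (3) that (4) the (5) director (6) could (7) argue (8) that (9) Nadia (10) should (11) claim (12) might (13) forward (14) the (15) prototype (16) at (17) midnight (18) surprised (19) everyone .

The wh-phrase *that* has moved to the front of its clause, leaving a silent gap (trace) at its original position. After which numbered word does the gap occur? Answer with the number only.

11

'that' functions as the subject of the clause embedded under 'claim'. It moves to the left edge, and the trace sits right after 'claim':
The juror that the director could argue that Nadia should claim ___ might forward the prototype at midnight surprised everyone.
'claim' is word 11.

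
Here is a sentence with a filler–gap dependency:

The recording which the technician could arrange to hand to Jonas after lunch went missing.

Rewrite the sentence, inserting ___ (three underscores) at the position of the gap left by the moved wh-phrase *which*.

'which' is the direct object of 'hand'. The gap is right after 'hand'.

The recording which the technician could arrange to hand ___ to Jonas after lunch went missing.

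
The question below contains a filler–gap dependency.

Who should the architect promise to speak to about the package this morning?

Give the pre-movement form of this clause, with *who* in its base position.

The architect should promise to speak to who about the package this morning.

The filler 'who' is interpreted as the object of the preposition 'to'. It moves to the left edge, and the trace sits right after 'to':
Who should the architect promise to speak to ___ about the package this morning?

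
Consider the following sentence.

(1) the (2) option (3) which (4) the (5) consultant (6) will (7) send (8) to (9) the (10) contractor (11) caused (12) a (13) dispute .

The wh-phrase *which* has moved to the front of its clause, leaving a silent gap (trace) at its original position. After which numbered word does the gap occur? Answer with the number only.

'which' functions as the direct object of 'send'. It moves to the left edge, and the trace sits right after 'send':
The option which the consultant will send ___ to the contractor caused a dispute.
'send' is word 7.

7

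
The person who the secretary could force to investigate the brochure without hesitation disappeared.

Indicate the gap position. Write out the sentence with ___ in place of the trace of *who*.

The person who the secretary could force ___ to investigate the brochure without hesitation disappeared.

'who' functions as the direct object of 'force'. The gap is right after 'force'.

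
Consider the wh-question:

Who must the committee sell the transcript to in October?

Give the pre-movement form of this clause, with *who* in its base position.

'who' functions as the object of the preposition 'to' (recipient of 'sell'). Fronting leaves a gap immediately after 'to':
Who must the committee sell the transcript to ___ in October?

The committee must sell the transcript to who in October.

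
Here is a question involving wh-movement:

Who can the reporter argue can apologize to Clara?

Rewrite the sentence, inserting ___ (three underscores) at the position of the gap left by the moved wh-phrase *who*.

Who can the reporter argue ___ can apologize to Clara?

In situ: The reporter can argue who can apologize to Clara.
The filler 'who' is interpreted as the subject of the clause embedded under 'argue'. The gap is right after 'argue'.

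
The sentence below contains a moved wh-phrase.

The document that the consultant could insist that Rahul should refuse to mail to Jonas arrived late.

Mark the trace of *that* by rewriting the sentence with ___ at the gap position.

The document that the consultant could insist that Rahul should refuse to mail ___ to Jonas arrived late.

'that' functions as the direct object of 'mail'. The gap is right after 'mail'.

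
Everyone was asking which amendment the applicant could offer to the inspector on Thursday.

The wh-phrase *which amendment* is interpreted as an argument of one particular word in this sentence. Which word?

offer

In situ: The applicant could offer which amendment to the inspector on Thursday.
'which amendment' functions as the direct object of 'offer'. Wh-movement fronts it, leaving a gap right after 'offer':
Everyone was asking which amendment the applicant could offer ___ to the inspector on Thursday.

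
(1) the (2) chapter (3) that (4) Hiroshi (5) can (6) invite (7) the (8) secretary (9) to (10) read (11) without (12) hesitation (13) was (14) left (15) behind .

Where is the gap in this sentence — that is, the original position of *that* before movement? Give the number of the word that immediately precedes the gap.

10

'that' is the direct object of 'read'. Fronting leaves a gap immediately after 'read':
The chapter that Hiroshi can invite the secretary to read ___ without hesitation was left behind.
'read' is word 10.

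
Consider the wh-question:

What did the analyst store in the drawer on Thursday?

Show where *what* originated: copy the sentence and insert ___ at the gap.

Pre-movement form: The analyst did store what in the drawer on Thursday.
'what' functions as the direct object of 'store'. The gap is right after 'store'.

What did the analyst store ___ in the drawer on Thursday?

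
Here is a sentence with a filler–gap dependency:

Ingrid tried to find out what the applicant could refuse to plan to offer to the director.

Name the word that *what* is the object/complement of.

offer

Underlying clause: The applicant could refuse to plan to offer what to the director.
'what' is the direct object of 'offer'. Wh-movement fronts it, leaving a gap right after 'offer':
Ingrid tried to find out what the applicant could refuse to plan to offer ___ to the director.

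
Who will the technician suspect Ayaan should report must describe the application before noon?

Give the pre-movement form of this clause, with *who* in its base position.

The technician will suspect Ayaan should report who must describe the application before noon.

'who' is the subject of the clause embedded under 'report'. Fronting leaves a gap immediately after 'report':
Who will the technician suspect Ayaan should report ___ must describe the application before noon?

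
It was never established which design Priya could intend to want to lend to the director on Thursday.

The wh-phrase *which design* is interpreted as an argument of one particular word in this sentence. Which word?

lend

Before movement: Priya could intend to want to lend which design to the director on Thursday.
'which design' is the direct object of 'lend'. Wh-movement fronts it, leaving a gap right after 'lend':
It was never established which design Priya could intend to want to lend ___ to the director on Thursday.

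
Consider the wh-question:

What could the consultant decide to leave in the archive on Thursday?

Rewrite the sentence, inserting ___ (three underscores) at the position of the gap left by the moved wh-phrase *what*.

Pre-movement form: The consultant could decide to leave what in the archive on Thursday.
'what' is the direct object of 'leave'. The gap is right after 'leave'.

What could the consultant decide to leave ___ in the archive on Thursday?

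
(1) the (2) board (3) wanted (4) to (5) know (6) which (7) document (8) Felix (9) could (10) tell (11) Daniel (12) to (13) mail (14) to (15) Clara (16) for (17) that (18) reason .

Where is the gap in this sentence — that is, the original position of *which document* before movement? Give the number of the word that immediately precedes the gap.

Underlying clause: Felix could tell Daniel to mail which document to Clara for that reason.
'which document' functions as the direct object of 'mail'. It moves to the left edge, and the trace sits right after 'mail':
The board wanted to know which document Felix could tell Daniel to mail ___ to Clara for that reason.
'mail' is word 13.

13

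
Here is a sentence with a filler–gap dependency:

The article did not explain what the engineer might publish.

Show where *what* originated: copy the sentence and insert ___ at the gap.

Before movement: The engineer might publish what.
'what' is the direct object of 'publish'. The gap is right after 'publish'.

The article did not explain what the engineer might publish ___.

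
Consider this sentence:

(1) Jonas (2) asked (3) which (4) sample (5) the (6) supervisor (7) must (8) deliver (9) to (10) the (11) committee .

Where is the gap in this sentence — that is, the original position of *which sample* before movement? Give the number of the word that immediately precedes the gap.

8

Pre-movement form: The supervisor must deliver which sample to the committee.
'which sample' is the direct object of 'deliver'. It moves to the left edge, and the trace sits right after 'deliver':
Jonas asked which sample the supervisor must deliver ___ to the committee.
'deliver' is word 8.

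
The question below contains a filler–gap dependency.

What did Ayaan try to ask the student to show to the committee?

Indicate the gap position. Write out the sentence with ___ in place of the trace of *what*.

What did Ayaan try to ask the student to show ___ to the committee?

Before movement: Ayaan did try to ask the student to show what to the committee.
'what' is the direct object of 'show'. The gap is right after 'show'.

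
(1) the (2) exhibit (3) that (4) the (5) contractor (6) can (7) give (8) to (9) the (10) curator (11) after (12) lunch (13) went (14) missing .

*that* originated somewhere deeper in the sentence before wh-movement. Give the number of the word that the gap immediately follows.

'that' is the direct object of 'give'. It moves to the left edge, and the trace sits right after 'give':
The exhibit that the contractor can give ___ to the curator after lunch went missing.
'give' is word 7.

7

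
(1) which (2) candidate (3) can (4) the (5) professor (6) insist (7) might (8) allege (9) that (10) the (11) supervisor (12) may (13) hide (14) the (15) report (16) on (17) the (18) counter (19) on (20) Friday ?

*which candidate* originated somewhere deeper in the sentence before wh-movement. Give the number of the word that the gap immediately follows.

6

In situ: The professor can insist which candidate might allege that the supervisor may hide the report on the counter on Friday.
'which candidate' is the subject of the clause embedded under 'insist'. Wh-movement fronts it, leaving a gap right after 'insist':
Which candidate can the professor insist ___ might allege that the supervisor may hide the report on the counter on Friday?
'insist' is word 6.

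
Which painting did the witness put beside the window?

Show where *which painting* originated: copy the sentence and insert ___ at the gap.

Underlying clause: The witness did put which painting beside the window.
The filler 'which painting' is interpreted as the direct object of 'put'. The gap is right after 'put'.

Which painting did the witness put ___ beside the window?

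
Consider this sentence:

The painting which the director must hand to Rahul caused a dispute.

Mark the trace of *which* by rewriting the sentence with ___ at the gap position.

The painting which the director must hand ___ to Rahul caused a dispute.

'which' functions as the direct object of 'hand'. The gap is right after 'hand'.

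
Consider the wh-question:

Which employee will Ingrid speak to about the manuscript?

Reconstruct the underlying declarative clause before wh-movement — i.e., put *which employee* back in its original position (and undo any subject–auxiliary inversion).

Ingrid will speak to which employee about the manuscript.

The filler 'which employee' is interpreted as the object of the preposition 'to'. Wh-movement fronts it, leaving a gap right after 'to':
Which employee will Ingrid speak to ___ about the manuscript?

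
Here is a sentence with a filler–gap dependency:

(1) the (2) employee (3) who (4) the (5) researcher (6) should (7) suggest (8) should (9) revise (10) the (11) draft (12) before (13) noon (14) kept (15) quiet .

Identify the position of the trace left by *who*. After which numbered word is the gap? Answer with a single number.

'who' is the subject of the clause embedded under 'suggest'. Wh-movement fronts it, leaving a gap right after 'suggest':
The employee who the researcher should suggest ___ should revise the draft before noon kept quiet.
'suggest' is word 7.

7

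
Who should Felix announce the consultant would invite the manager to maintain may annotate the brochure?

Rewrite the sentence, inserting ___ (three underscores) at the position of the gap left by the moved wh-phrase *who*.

Before movement: Felix should announce the consultant would invite the manager to maintain who may annotate the brochure.
'who' functions as the subject of the clause embedded under 'maintain'. The gap is right after 'maintain'.

Who should Felix announce the consultant would invite the manager to maintain ___ may annotate the brochure?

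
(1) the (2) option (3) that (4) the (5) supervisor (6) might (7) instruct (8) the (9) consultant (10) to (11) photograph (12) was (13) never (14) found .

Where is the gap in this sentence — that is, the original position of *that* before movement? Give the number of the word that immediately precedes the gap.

The filler 'that' is interpreted as the direct object of 'photograph'. It moves to the left edge, and the trace sits right after 'photograph':
The option that the supervisor might instruct the consultant to photograph ___ was never found.
'photograph' is word 11.

11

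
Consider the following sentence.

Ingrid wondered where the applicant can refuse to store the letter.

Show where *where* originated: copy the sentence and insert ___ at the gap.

In situ: The applicant can refuse to store the letter where.
'where' is the locative complement of 'store'. The gap is right after 'letter'.

Ingrid wondered where the applicant can refuse to store the letter ___.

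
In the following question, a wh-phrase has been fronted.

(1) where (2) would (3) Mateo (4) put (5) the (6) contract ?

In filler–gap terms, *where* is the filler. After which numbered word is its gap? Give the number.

Underlying clause: Mateo would put the contract where.
'where' is the locative complement of 'put'. It moves to the left edge, and the trace sits right after 'contract':
Where would Mateo put the contract ___?
'contract' is word 6.

6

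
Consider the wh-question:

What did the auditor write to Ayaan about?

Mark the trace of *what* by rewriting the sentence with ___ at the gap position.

Before movement: The auditor did write to Ayaan about what.
The filler 'what' is interpreted as the object of the preposition 'about'. The gap is right after 'about'.

What did the auditor write to Ayaan about ___?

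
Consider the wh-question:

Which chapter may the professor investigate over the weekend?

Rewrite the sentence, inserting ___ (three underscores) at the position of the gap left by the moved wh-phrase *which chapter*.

Which chapter may the professor investigate ___ over the weekend?

Pre-movement form: The professor may investigate which chapter over the weekend.
'which chapter' functions as the direct object of 'investigate'. The gap is right after 'investigate'.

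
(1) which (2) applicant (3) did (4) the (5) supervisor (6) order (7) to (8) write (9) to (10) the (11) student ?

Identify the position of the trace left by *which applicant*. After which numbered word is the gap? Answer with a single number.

Before movement: The supervisor did order which applicant to write to the student.
'which applicant' is the direct object of 'order'. It moves to the left edge, and the trace sits right after 'order':
Which applicant did the supervisor order ___ to write to the student?
'order' is word 6.

6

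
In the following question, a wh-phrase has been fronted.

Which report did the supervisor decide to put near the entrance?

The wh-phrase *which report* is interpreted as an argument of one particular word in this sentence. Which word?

Before movement: The supervisor did decide to put which report near the entrance.
The filler 'which report' is interpreted as the direct object of 'put'. It moves to the left edge, and the trace sits right after 'put':
Which report did the supervisor decide to put ___ near the entrance?

put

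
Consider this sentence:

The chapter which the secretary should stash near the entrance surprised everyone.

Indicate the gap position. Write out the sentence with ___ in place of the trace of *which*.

'which' functions as the direct object of 'stash'. The gap is right after 'stash'.

The chapter which the secretary should stash ___ near the entrance surprised everyone.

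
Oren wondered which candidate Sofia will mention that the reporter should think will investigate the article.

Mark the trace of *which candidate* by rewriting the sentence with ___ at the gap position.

Oren wondered which candidate Sofia will mention that the reporter should think ___ will investigate the article.

Underlying clause: Sofia will mention that the reporter should think which candidate will investigate the article.
'which candidate' functions as the subject of the clause embedded under 'think'. The gap is right after 'think'.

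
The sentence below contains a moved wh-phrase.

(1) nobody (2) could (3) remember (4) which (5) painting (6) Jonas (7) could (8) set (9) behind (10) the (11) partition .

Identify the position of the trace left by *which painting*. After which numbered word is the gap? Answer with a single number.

In situ: Jonas could set which painting behind the partition.
'which painting' is the direct object of 'set'. Fronting leaves a gap immediately after 'set':
Nobody could remember which painting Jonas could set ___ behind the partition.
'set' is word 8.

8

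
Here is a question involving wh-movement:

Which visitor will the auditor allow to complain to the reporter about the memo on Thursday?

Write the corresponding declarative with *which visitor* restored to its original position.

'which visitor' is the direct object of 'allow'. Fronting leaves a gap immediately after 'allow':
Which visitor will the auditor allow ___ to complain to the reporter about the memo on Thursday?

The auditor will allow which visitor to complain to the reporter about the memo on Thursday.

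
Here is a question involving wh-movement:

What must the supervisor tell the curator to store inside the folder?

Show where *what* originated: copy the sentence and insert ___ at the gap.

What must the supervisor tell the curator to store ___ inside the folder?

Pre-movement form: The supervisor must tell the curator to store what inside the folder.
'what' is the direct object of 'store'. The gap is right after 'store'.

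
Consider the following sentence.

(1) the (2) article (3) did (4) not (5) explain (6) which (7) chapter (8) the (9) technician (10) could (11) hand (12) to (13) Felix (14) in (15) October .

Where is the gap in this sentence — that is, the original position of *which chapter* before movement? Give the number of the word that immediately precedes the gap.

11

Pre-movement form: The technician could hand which chapter to Felix in October.
'which chapter' functions as the direct object of 'hand'. It moves to the left edge, and the trace sits right after 'hand':
The article did not explain which chapter the technician could hand ___ to Felix in October.
'hand' is word 11.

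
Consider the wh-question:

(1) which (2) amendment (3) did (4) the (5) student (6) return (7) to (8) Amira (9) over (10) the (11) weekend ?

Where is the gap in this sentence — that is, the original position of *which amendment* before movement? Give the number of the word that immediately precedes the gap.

Underlying clause: The student did return which amendment to Amira over the weekend.
The filler 'which amendment' is interpreted as the direct object of 'return'. It moves to the left edge, and the trace sits right after 'return':
Which amendment did the student return ___ to Amira over the weekend?
'return' is word 6.

6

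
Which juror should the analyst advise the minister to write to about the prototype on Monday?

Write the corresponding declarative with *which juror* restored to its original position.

The analyst should advise the minister to write to which juror about the prototype on Monday.

'which juror' functions as the object of the preposition 'to'. Wh-movement fronts it, leaving a gap right after 'to':
Which juror should the analyst advise the minister to write to ___ about the prototype on Monday?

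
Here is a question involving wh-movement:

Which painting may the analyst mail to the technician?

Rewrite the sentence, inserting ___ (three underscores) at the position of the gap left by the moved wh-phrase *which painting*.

In situ: The analyst may mail which painting to the technician.
'which painting' is the direct object of 'mail'. The gap is right after 'mail'.

Which painting may the analyst mail ___ to the technician?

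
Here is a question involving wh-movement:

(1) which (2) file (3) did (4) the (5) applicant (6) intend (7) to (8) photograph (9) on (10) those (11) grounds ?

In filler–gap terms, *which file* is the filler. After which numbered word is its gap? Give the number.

Underlying clause: The applicant did intend to photograph which file on those grounds.
'which file' is the direct object of 'photograph'. It moves to the left edge, and the trace sits right after 'photograph':
Which file did the applicant intend to photograph ___ on those grounds?
'photograph' is word 8.

8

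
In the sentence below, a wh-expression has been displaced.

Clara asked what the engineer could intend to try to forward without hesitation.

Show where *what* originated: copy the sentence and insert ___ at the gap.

Before movement: The engineer could intend to try to forward what without hesitation.
'what' functions as the direct object of 'forward'. The gap is right after 'forward'.

Clara asked what the engineer could intend to try to forward ___ without hesitation.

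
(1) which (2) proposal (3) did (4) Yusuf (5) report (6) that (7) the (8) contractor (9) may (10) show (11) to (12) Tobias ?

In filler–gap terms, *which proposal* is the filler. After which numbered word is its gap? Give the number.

Before movement: Yusuf did report that the contractor may show which proposal to Tobias.
The filler 'which proposal' is interpreted as the direct object of 'show'. It moves to the left edge, and the trace sits right after 'show':
Which proposal did Yusuf report that the contractor may show ___ to Tobias?
'show' is word 10.

10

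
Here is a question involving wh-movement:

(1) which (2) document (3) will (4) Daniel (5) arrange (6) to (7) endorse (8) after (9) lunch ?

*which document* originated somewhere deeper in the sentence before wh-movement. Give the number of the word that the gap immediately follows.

7

In situ: Daniel will arrange to endorse which document after lunch.
'which document' functions as the direct object of 'endorse'. Fronting leaves a gap immediately after 'endorse':
Which document will Daniel arrange to endorse ___ after lunch?
'endorse' is word 7.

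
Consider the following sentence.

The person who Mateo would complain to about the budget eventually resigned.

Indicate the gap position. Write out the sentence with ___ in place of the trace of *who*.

The filler 'who' is interpreted as the object of the preposition 'to'. The gap is right after 'to'.

The person who Mateo would complain to ___ about the budget eventually resigned.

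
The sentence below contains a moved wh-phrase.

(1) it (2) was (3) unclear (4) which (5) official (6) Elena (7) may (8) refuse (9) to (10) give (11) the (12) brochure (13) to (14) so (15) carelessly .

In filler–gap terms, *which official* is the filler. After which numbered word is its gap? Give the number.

Underlying clause: Elena may refuse to give the brochure to which official so carelessly.
'which official' is the object of the preposition 'to' (recipient of 'give'). It moves to the left edge, and the trace sits right after 'to':
It was unclear which official Elena may refuse to give the brochure to ___ so carelessly.
'to' is word 13.

13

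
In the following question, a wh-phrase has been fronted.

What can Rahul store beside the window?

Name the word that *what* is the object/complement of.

Pre-movement form: Rahul can store what beside the window.
'what' is the direct object of 'store'. It moves to the left edge, and the trace sits right after 'store':
What can Rahul store ___ beside the window?

store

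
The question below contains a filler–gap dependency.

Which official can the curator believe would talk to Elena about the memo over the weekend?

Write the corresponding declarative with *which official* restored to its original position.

The filler 'which official' is interpreted as the subject of the clause embedded under 'believe'. It moves to the left edge, and the trace sits right after 'believe':
Which official can the curator believe ___ would talk to Elena about the memo over the weekend?

The curator can believe which official would talk to Elena about the memo over the weekend.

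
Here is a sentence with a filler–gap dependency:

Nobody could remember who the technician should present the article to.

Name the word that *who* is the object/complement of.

to

Underlying clause: The technician should present the article to who.
'who' functions as the object of the preposition 'to' (recipient of 'present'). Fronting leaves a gap immediately after 'to':
Nobody could remember who the technician should present the article to ___.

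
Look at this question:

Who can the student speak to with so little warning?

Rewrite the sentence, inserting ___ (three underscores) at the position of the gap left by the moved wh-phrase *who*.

Who can the student speak to ___ with so little warning?

Before movement: The student can speak to who with so little warning.
'who' functions as the object of the preposition 'to'. The gap is right after 'to'.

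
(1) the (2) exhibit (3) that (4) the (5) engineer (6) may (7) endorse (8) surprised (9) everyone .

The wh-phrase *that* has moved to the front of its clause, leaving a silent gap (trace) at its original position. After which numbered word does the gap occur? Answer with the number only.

7

'that' is the direct object of 'endorse'. Wh-movement fronts it, leaving a gap right after 'endorse':
The exhibit that the engineer may endorse ___ surprised everyone.
'endorse' is word 7.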